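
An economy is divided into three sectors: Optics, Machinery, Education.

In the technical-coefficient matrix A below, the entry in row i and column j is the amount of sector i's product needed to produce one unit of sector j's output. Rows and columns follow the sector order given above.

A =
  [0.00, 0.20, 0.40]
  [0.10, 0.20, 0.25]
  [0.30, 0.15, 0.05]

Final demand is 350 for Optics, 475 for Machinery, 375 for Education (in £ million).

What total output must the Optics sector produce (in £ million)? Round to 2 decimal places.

x_O = 870.20

I − A =
  [   1.00    -0.20    -0.40]
  [  -0.10     0.80    -0.25]
  [  -0.30    -0.15     0.95]
Cofactors of I−A, C_ij = (−1)^(i+j)·(minor ij) (rows/columns in the sector order above):
  C_11 = (0.80)(0.95) − (-0.25)(-0.15) = 0.7225
  C_12 = −[(-0.10)(0.95) − (-0.25)(-0.30)] = 0.1700
  C_13 = (-0.10)(-0.15) − (0.80)(-0.30) = 0.2550
  C_21 = −[(-0.20)(0.95) − (-0.40)(-0.15)] = 0.2500
  C_22 = (1.00)(0.95) − (-0.40)(-0.30) = 0.8300
  C_23 = −[(1.00)(-0.15) − (-0.20)(-0.30)] = 0.2100
  C_31 = (-0.20)(-0.25) − (-0.40)(0.80) = 0.3700
  C_32 = −[(1.00)(-0.25) − (-0.40)(-0.10)] = 0.2900
  C_33 = (1.00)(0.80) − (-0.20)(-0.10) = 0.7800
det(I−A) = Σ_j (I−A)_1j·C_1j = (1.00)(0.7225) + (-0.20)(0.1700) + (-0.40)(0.2550) = 0.5865
adj(I−A) = Cᵀ =
  [ 0.7225   0.2500   0.3700]
  [ 0.1700   0.8300   0.2900]
  [ 0.2550   0.2100   0.7800]
(I − A)⁻¹ = adj(I−A) / det(I−A) ≈
  [   1.2319     0.4263     0.6309]
  [   0.2899     1.4152     0.4945]
  [   0.4348     0.3581     1.3299]
x = (I − A)⁻¹ d = adj(I−A)·d / det(I−A), with det(I−A) = 0.5865:
  x_O = (0.7225·350 + 0.2500·475 + 0.3700·375) / 0.5865 = 510.375 / 0.5865 ≈ 870.20
  x_M = (0.1700·350 + 0.8300·475 + 0.2900·375) / 0.5865 = 562.50 / 0.5865 ≈ 959.08
  x_E = (0.2550·350 + 0.2100·475 + 0.7800·375) / 0.5865 = 481.50 / 0.5865 ≈ 820.97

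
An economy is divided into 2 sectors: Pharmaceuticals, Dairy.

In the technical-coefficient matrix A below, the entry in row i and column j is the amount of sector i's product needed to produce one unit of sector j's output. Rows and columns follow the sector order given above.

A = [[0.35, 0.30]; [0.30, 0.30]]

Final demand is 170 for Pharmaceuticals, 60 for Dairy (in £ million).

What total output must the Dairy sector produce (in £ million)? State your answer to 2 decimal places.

I − A =
  [   0.65    -0.30]
  [  -0.30     0.70]
det(I−A) = (0.65)(0.70) − (-0.30)(-0.30) = 0.3650
adj(I−A) = [[0.70, 0.30], [0.30, 0.65]]
(I − A)⁻¹ = adj(I−A) / det(I−A) ≈
  [   1.9178     0.8219]
  [   0.8219     1.7808]
x = (I − A)⁻¹ d = adj(I−A)·d / det(I−A), with det(I−A) = 0.3650:
  x_P = (0.70·170 + 0.30·60) / 0.3650 = 137.00 / 0.3650 ≈ 375.34
  x_D = (0.30·170 + 0.65·60) / 0.3650 = 90.00 / 0.3650 ≈ 246.58

x_D = 246.58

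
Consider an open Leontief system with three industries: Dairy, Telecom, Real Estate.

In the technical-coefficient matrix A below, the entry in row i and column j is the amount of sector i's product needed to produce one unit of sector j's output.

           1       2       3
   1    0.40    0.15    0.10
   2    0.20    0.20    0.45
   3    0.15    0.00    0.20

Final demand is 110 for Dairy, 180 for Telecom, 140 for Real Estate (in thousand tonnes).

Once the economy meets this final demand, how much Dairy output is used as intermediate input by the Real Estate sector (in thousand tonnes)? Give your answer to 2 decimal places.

I − A =
  [   0.60    -0.15    -0.10]
  [  -0.20     0.80    -0.45]
  [  -0.15     0.00     0.80]
Cofactors of I−A, C_ij = (−1)^(i+j)·(minor ij) (rows/columns in the sector order above):
  C_11 = (0.80)(0.80) − (-0.45)(0.00) = 0.6400
  C_12 = −[(-0.20)(0.80) − (-0.45)(-0.15)] = 0.2275
  C_13 = (-0.20)(0.00) − (0.80)(-0.15) = 0.1200
  C_21 = −[(-0.15)(0.80) − (-0.10)(0.00)] = 0.1200
  C_22 = (0.60)(0.80) − (-0.10)(-0.15) = 0.4650
  C_23 = −[(0.60)(0.00) − (-0.15)(-0.15)] = 0.0225
  C_31 = (-0.15)(-0.45) − (-0.10)(0.80) = 0.1475
  C_32 = −[(0.60)(-0.45) − (-0.10)(-0.20)] = 0.2900
  C_33 = (0.60)(0.80) − (-0.15)(-0.20) = 0.4500
det(I−A) = Σ_j (I−A)_1j·C_1j = (0.60)(0.6400) + (-0.15)(0.2275) + (-0.10)(0.1200) = 0.337875
adj(I−A) = Cᵀ =
  [ 0.6400   0.1200   0.1475]
  [ 0.2275   0.4650   0.2900]
  [ 0.1200   0.0225   0.4500]
(I − A)⁻¹ = adj(I−A) / det(I−A) ≈
  [   1.8942     0.3552     0.4366]
  [   0.6733     1.3762     0.8583]
  [   0.3552     0.0666     1.3319]
First solve x = (I − A)⁻¹ d = adj(I−A)·d / det(I−A); in particular x_3 = (0.1200·110 + 0.0225·180 + 0.4500·140) / 0.337875 = 80.25 / 0.337875 ≈ 237.5139.
Intermediate flow from 1 to 3: z_13 = a_13 · x_3 = 0.10 × 80.25 / 0.337875 = 8.025 / 0.337875 ≈ 23.75.

z_13 = 23.75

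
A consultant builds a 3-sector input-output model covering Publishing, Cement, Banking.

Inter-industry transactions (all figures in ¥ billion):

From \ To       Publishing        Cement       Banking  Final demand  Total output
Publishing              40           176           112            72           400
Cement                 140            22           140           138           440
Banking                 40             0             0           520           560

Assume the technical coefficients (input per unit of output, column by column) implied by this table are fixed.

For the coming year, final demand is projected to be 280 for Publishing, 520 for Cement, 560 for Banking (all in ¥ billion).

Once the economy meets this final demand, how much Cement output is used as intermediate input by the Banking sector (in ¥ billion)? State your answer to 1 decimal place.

z_CB = 163.2

Technical coefficients a_ij = z_ij / X_j:
  a_PP = 40/400 = 0.10, a_CP = 140/400 = 0.35, a_BP = 40/400 = 0.10
  a_PC = 176/440 = 0.40, a_CC = 22/440 = 0.05, a_BC = 0/440 = 0.00
  a_PB = 112/560 = 0.20, a_CB = 140/560 = 0.25, a_BB = 0/560 = 0.00
I − A =
  [   0.90    -0.40    -0.20]
  [  -0.35     0.95    -0.25]
  [  -0.10     0.00     1.00]
Cofactors of I−A, C_ij = (−1)^(i+j)·(minor ij) (rows/columns in the sector order above):
  C_11 = (0.95)(1.00) − (-0.25)(0.00) = 0.9500
  C_12 = −[(-0.35)(1.00) − (-0.25)(-0.10)] = 0.3750
  C_13 = (-0.35)(0.00) − (0.95)(-0.10) = 0.0950
  C_21 = −[(-0.40)(1.00) − (-0.20)(0.00)] = 0.4000
  C_22 = (0.90)(1.00) − (-0.20)(-0.10) = 0.8800
  C_23 = −[(0.90)(0.00) − (-0.40)(-0.10)] = 0.0400
  C_31 = (-0.40)(-0.25) − (-0.20)(0.95) = 0.2900
  C_32 = −[(0.90)(-0.25) − (-0.20)(-0.35)] = 0.2950
  C_33 = (0.90)(0.95) − (-0.40)(-0.35) = 0.7150
det(I−A) = Σ_j (I−A)_1j·C_1j = (0.90)(0.9500) + (-0.40)(0.3750) + (-0.20)(0.0950) = 0.6860
adj(I−A) = Cᵀ =
  [ 0.9500   0.4000   0.2900]
  [ 0.3750   0.8800   0.2950]
  [ 0.0950   0.0400   0.7150]
(I − A)⁻¹ = adj(I−A) / det(I−A) ≈
  [   1.3848     0.5831     0.4227]
  [   0.5466     1.2828     0.4300]
  [   0.1385     0.0583     1.0423]
First solve x = (I − A)⁻¹ d = adj(I−A)·d / det(I−A); in particular x_B = (0.0950·280 + 0.0400·520 + 0.7150·560) / 0.6860 = 447.80 / 0.6860 ≈ 652.770.
Intermediate flow from C to B: z_CB = a_CB · x_B = 0.25 × 447.80 / 0.6860 = 111.95 / 0.6860 ≈ 163.2.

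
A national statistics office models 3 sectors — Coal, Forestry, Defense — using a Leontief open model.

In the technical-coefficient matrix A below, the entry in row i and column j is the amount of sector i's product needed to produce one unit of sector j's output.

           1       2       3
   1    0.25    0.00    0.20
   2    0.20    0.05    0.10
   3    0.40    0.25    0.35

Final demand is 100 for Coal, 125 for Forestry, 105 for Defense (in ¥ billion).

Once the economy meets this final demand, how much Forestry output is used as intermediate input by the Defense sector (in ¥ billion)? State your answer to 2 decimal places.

z_23 = 39.41

I − A =
  [   0.75     0.00    -0.20]
  [  -0.20     0.95    -0.10]
  [  -0.40    -0.25     0.65]
Cofactors of I−A, C_ij = (−1)^(i+j)·(minor ij) (rows/columns in the sector order above):
  C_11 = (0.95)(0.65) − (-0.10)(-0.25) = 0.5925
  C_12 = −[(-0.20)(0.65) − (-0.10)(-0.40)] = 0.1700
  C_13 = (-0.20)(-0.25) − (0.95)(-0.40) = 0.4300
  C_21 = −[(0.00)(0.65) − (-0.20)(-0.25)] = 0.0500
  C_22 = (0.75)(0.65) − (-0.20)(-0.40) = 0.4075
  C_23 = −[(0.75)(-0.25) − (0.00)(-0.40)] = 0.1875
  C_31 = (0.00)(-0.10) − (-0.20)(0.95) = 0.1900
  C_32 = −[(0.75)(-0.10) − (-0.20)(-0.20)] = 0.1150
  C_33 = (0.75)(0.95) − (0.00)(-0.20) = 0.7125
det(I−A) = Σ_j (I−A)_1j·C_1j = (0.75)(0.5925) + (0.00)(0.1700) + (-0.20)(0.4300) = 0.358375
adj(I−A) = Cᵀ =
  [ 0.5925   0.0500   0.1900]
  [ 0.1700   0.4075   0.1150]
  [ 0.4300   0.1875   0.7125]
(I − A)⁻¹ = adj(I−A) / det(I−A) ≈
  [   1.6533     0.1395     0.5302]
  [   0.4744     1.1371     0.3209]
  [   1.1999     0.5232     1.9881]
First solve x = (I − A)⁻¹ d = adj(I−A)·d / det(I−A); in particular x_3 = (0.4300·100 + 0.1875·125 + 0.7125·105) / 0.358375 = 141.25 / 0.358375 ≈ 394.1402.
Intermediate flow from 2 to 3: z_23 = a_23 · x_3 = 0.10 × 141.25 / 0.358375 = 14.125 / 0.358375 ≈ 39.41.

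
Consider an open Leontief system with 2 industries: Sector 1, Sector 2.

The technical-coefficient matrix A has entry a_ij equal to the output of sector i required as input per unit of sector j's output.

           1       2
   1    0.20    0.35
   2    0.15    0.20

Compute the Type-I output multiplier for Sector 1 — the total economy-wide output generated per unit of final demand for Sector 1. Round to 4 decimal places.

m_1 = 1.6170

I − A =
  [   0.80    -0.35]
  [  -0.15     0.80]
det(I−A) = (0.80)(0.80) − (-0.35)(-0.15) = 0.5875
adj(I−A) = [[0.80, 0.35], [0.15, 0.80]]
(I − A)⁻¹ = adj(I−A) / det(I−A) ≈
  [   1.36170     0.59574]
  [   0.25532     1.36170]
The output multiplier for sector j is the column-j sum of the Leontief inverse (I − A)⁻¹ = adj(I−A) / det(I−A).
Column 1 of adj(I−A): (0.80, 0.15); det(I−A) = 0.5875.
m_1 = (0.80 + 0.15) / 0.5875 = 0.95 / 0.5875 ≈ 1.6170.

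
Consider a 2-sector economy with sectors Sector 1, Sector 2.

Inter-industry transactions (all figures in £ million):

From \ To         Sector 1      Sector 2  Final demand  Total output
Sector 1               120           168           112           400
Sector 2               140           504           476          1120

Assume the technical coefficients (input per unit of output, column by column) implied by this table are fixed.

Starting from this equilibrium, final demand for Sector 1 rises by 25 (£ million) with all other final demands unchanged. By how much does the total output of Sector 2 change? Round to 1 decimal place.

Technical coefficients a_ij = z_ij / X_j:
  a_11 = 120/400 = 0.30, a_21 = 140/400 = 0.35
  a_12 = 168/1120 = 0.15, a_22 = 504/1120 = 0.45
I − A =
  [   0.70    -0.15]
  [  -0.35     0.55]
det(I−A) = (0.70)(0.55) − (-0.15)(-0.35) = 0.3325
adj(I−A) = [[0.55, 0.15], [0.35, 0.70]]
(I − A)⁻¹ = adj(I−A) / det(I−A) ≈
  [   1.6541     0.4511]
  [   1.0526     2.1053]
Δx = (I − A)⁻¹ Δd with Δd having +25 in the Sector 1 component and 0 elsewhere.
So Δx_2 = L_21 · (+25), where L_21 = adj(I−A)_21 / det(I−A) = 0.35 / 0.3325.
Δx_2 = 0.35 × (+25) / 0.3325 = 8.75 / 0.3325 ≈ 26.3.

Δx_2 = 26.3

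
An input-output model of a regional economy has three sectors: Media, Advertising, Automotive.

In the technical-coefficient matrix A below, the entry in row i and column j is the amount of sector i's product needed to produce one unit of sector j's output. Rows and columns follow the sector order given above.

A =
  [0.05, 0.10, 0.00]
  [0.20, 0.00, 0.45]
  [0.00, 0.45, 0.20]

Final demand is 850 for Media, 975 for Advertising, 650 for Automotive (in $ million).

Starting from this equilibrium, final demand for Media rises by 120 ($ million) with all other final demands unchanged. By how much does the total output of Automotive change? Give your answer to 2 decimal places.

I − A =
  [   0.95    -0.10     0.00]
  [  -0.20     1.00    -0.45]
  [   0.00    -0.45     0.80]
Cofactors of I−A, C_ij = (−1)^(i+j)·(minor ij) (rows/columns in the sector order above):
  C_11 = (1.00)(0.80) − (-0.45)(-0.45) = 0.5975
  C_12 = −[(-0.20)(0.80) − (-0.45)(0.00)] = 0.1600
  C_13 = (-0.20)(-0.45) − (1.00)(0.00) = 0.0900
  C_21 = −[(-0.10)(0.80) − (0.00)(-0.45)] = 0.0800
  C_22 = (0.95)(0.80) − (0.00)(0.00) = 0.7600
  C_23 = −[(0.95)(-0.45) − (-0.10)(0.00)] = 0.4275
  C_31 = (-0.10)(-0.45) − (0.00)(1.00) = 0.0450
  C_32 = −[(0.95)(-0.45) − (0.00)(-0.20)] = 0.4275
  C_33 = (0.95)(1.00) − (-0.10)(-0.20) = 0.9300
det(I−A) = Σ_j (I−A)_1j·C_1j = (0.95)(0.5975) + (-0.10)(0.1600) + (0.00)(0.0900) = 0.551625
adj(I−A) = Cᵀ =
  [ 0.5975   0.0800   0.0450]
  [ 0.1600   0.7600   0.4275]
  [ 0.0900   0.4275   0.9300]
(I − A)⁻¹ = adj(I−A) / det(I−A) ≈
  [   1.0832     0.1450     0.0816]
  [   0.2901     1.3777     0.7750]
  [   0.1632     0.7750     1.6859]
Δx = (I − A)⁻¹ Δd with Δd having +120 in the Media component and 0 elsewhere.
So Δx_3 = L_31 · (+120), where L_31 = adj(I−A)_31 / det(I−A) = 0.0900 / 0.551625.
Δx_3 = 0.0900 × (+120) / 0.551625 = 10.80 / 0.551625 ≈ 19.58.

Δx_3 = 19.58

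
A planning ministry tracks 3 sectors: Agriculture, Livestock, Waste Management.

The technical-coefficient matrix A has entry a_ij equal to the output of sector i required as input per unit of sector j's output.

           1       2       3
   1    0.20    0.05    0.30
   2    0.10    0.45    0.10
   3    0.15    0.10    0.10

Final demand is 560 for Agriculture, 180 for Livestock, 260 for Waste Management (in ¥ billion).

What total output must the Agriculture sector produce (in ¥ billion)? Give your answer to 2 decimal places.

x_1 = 927.61

I − A =
  [   0.80    -0.05    -0.30]
  [  -0.10     0.55    -0.10]
  [  -0.15    -0.10     0.90]
Cofactors of I−A, C_ij = (−1)^(i+j)·(minor ij) (rows/columns in the sector order above):
  C_11 = (0.55)(0.90) − (-0.10)(-0.10) = 0.4850
  C_12 = −[(-0.10)(0.90) − (-0.10)(-0.15)] = 0.1050
  C_13 = (-0.10)(-0.10) − (0.55)(-0.15) = 0.0925
  C_21 = −[(-0.05)(0.90) − (-0.30)(-0.10)] = 0.0750
  C_22 = (0.80)(0.90) − (-0.30)(-0.15) = 0.6750
  C_23 = −[(0.80)(-0.10) − (-0.05)(-0.15)] = 0.0875
  C_31 = (-0.05)(-0.10) − (-0.30)(0.55) = 0.1700
  C_32 = −[(0.80)(-0.10) − (-0.30)(-0.10)] = 0.1100
  C_33 = (0.80)(0.55) − (-0.05)(-0.10) = 0.4350
det(I−A) = Σ_j (I−A)_1j·C_1j = (0.80)(0.4850) + (-0.05)(0.1050) + (-0.30)(0.0925) = 0.3550
adj(I−A) = Cᵀ =
  [ 0.4850   0.0750   0.1700]
  [ 0.1050   0.6750   0.1100]
  [ 0.0925   0.0875   0.4350]
(I − A)⁻¹ = adj(I−A) / det(I−A) ≈
  [   1.3662     0.2113     0.4789]
  [   0.2958     1.9014     0.3099]
  [   0.2606     0.2465     1.2254]
x = (I − A)⁻¹ d = adj(I−A)·d / det(I−A), with det(I−A) = 0.3550:
  x_1 = (0.4850·560 + 0.0750·180 + 0.1700·260) / 0.3550 = 329.30 / 0.3550 ≈ 927.61
  x_2 = (0.1050·560 + 0.6750·180 + 0.1100·260) / 0.3550 = 208.90 / 0.3550 ≈ 588.45
  x_3 = (0.0925·560 + 0.0875·180 + 0.4350·260) / 0.3550 = 180.65 / 0.3550 ≈ 508.87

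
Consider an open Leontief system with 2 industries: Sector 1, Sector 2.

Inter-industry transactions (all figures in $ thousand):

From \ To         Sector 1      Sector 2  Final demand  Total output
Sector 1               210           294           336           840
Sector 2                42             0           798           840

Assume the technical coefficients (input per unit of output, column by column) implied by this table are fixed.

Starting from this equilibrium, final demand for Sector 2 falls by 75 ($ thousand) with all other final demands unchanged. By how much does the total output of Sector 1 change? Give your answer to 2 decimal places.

Technical coefficients a_ij = z_ij / X_j:
  a_11 = 210/840 = 0.25, a_21 = 42/840 = 0.05
  a_12 = 294/840 = 0.35, a_22 = 0/840 = 0.00
I − A =
  [   0.75    -0.35]
  [  -0.05     1.00]
det(I−A) = (0.75)(1.00) − (-0.35)(-0.05) = 0.7325
adj(I−A) = [[1.00, 0.35], [0.05, 0.75]]
(I − A)⁻¹ = adj(I−A) / det(I−A) ≈
  [   1.3652     0.4778]
  [   0.0683     1.0239]
Δx = (I − A)⁻¹ Δd with Δd having -75 in the Sector 2 component and 0 elsewhere.
So Δx_1 = L_12 · (-75), where L_12 = adj(I−A)_12 / det(I−A) = 0.35 / 0.7325.
Δx_1 = 0.35 × (-75) / 0.7325 = -26.25 / 0.7325 ≈ -35.84.

Δx_1 = -35.84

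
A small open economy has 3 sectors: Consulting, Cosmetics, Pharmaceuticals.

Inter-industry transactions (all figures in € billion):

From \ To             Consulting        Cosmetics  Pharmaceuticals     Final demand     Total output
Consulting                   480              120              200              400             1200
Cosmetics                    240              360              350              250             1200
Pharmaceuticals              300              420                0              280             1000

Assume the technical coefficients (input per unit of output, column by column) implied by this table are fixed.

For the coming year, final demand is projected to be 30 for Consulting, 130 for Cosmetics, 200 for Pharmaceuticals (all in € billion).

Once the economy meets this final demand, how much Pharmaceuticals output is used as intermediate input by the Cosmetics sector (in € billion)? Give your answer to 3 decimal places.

z_32 = 169.465

Technical coefficients a_ij = z_ij / X_j:
  a_11 = 480/1200 = 0.40, a_21 = 240/1200 = 0.20, a_31 = 300/1200 = 0.25
  a_12 = 120/1200 = 0.10, a_22 = 360/1200 = 0.30, a_32 = 420/1200 = 0.35
  a_13 = 200/1000 = 0.20, a_23 = 350/1000 = 0.35, a_33 = 0/1000 = 0.00
I − A =
  [   0.60    -0.10    -0.20]
  [  -0.20     0.70    -0.35]
  [  -0.25    -0.35     1.00]
Cofactors of I−A, C_ij = (−1)^(i+j)·(minor ij) (rows/columns in the sector order above):
  C_11 = (0.70)(1.00) − (-0.35)(-0.35) = 0.5775
  C_12 = −[(-0.20)(1.00) − (-0.35)(-0.25)] = 0.2875
  C_13 = (-0.20)(-0.35) − (0.70)(-0.25) = 0.2450
  C_21 = −[(-0.10)(1.00) − (-0.20)(-0.35)] = 0.1700
  C_22 = (0.60)(1.00) − (-0.20)(-0.25) = 0.5500
  C_23 = −[(0.60)(-0.35) − (-0.10)(-0.25)] = 0.2350
  C_31 = (-0.10)(-0.35) − (-0.20)(0.70) = 0.1750
  C_32 = −[(0.60)(-0.35) − (-0.20)(-0.20)] = 0.2500
  C_33 = (0.60)(0.70) − (-0.10)(-0.20) = 0.4000
det(I−A) = Σ_j (I−A)_1j·C_1j = (0.60)(0.5775) + (-0.10)(0.2875) + (-0.20)(0.2450) = 0.26875
adj(I−A) = Cᵀ =
  [ 0.5775   0.1700   0.1750]
  [ 0.2875   0.5500   0.2500]
  [ 0.2450   0.2350   0.4000]
(I − A)⁻¹ = adj(I−A) / det(I−A) ≈
  [   2.1488     0.6326     0.6512]
  [   1.0698     2.0465     0.9302]
  [   0.9116     0.8744     1.4884]
First solve x = (I − A)⁻¹ d = adj(I−A)·d / det(I−A); in particular x_2 = (0.2875·30 + 0.5500·130 + 0.2500·200) / 0.26875 = 130.125 / 0.26875 ≈ 484.18605.
Intermediate flow from 3 to 2: z_32 = a_32 · x_2 = 0.35 × 130.125 / 0.26875 = 45.54375 / 0.26875 ≈ 169.465.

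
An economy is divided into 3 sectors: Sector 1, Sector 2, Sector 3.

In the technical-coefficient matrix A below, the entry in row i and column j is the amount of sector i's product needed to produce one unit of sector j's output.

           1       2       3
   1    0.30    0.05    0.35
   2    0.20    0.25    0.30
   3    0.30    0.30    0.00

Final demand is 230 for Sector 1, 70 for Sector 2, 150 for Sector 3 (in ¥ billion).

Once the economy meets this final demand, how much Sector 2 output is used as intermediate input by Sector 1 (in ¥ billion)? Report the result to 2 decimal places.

z_21 = 117.48

I − A =
  [   0.70    -0.05    -0.35]
  [  -0.20     0.75    -0.30]
  [  -0.30    -0.30     1.00]
Cofactors of I−A, C_ij = (−1)^(i+j)·(minor ij) (rows/columns in the sector order above):
  C_11 = (0.75)(1.00) − (-0.30)(-0.30) = 0.6600
  C_12 = −[(-0.20)(1.00) − (-0.30)(-0.30)] = 0.2900
  C_13 = (-0.20)(-0.30) − (0.75)(-0.30) = 0.2850
  C_21 = −[(-0.05)(1.00) − (-0.35)(-0.30)] = 0.1550
  C_22 = (0.70)(1.00) − (-0.35)(-0.30) = 0.5950
  C_23 = −[(0.70)(-0.30) − (-0.05)(-0.30)] = 0.2250
  C_31 = (-0.05)(-0.30) − (-0.35)(0.75) = 0.2775
  C_32 = −[(0.70)(-0.30) − (-0.35)(-0.20)] = 0.2800
  C_33 = (0.70)(0.75) − (-0.05)(-0.20) = 0.5150
det(I−A) = Σ_j (I−A)_1j·C_1j = (0.70)(0.6600) + (-0.05)(0.2900) + (-0.35)(0.2850) = 0.34775
adj(I−A) = Cᵀ =
  [ 0.6600   0.1550   0.2775]
  [ 0.2900   0.5950   0.2800]
  [ 0.2850   0.2250   0.5150]
(I − A)⁻¹ = adj(I−A) / det(I−A) ≈
  [   1.8979     0.4457     0.7980]
  [   0.8339     1.7110     0.8052]
  [   0.8196     0.6470     1.4809]
First solve x = (I − A)⁻¹ d = adj(I−A)·d / det(I−A); in particular x_1 = (0.6600·230 + 0.1550·70 + 0.2775·150) / 0.34775 = 204.275 / 0.34775 ≈ 587.4191.
Intermediate flow from 2 to 1: z_21 = a_21 · x_1 = 0.20 × 204.275 / 0.34775 = 40.855 / 0.34775 ≈ 117.48.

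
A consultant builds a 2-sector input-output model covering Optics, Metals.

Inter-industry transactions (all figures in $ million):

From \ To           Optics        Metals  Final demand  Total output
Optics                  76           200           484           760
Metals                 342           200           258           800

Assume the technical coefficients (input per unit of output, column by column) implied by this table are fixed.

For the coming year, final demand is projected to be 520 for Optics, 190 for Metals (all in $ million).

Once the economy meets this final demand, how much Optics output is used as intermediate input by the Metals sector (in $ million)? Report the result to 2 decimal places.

z_OM = 180.00

Technical coefficients a_ij = z_ij / X_j:
  a_OO = 76/760 = 0.10, a_MO = 342/760 = 0.45
  a_OM = 200/800 = 0.25, a_MM = 200/800 = 0.25
I − A =
  [   0.90    -0.25]
  [  -0.45     0.75]
det(I−A) = (0.90)(0.75) − (-0.25)(-0.45) = 0.5625
adj(I−A) = [[0.75, 0.25], [0.45, 0.90]]
(I − A)⁻¹ = adj(I−A) / det(I−A) ≈
  [   1.3333     0.4444]
  [   0.8000     1.6000]
First solve x = (I − A)⁻¹ d = adj(I−A)·d / det(I−A); in particular x_M = (0.45·520 + 0.90·190) / 0.5625 = 405.00 / 0.5625 = 720.0000.
Intermediate flow from O to M: z_OM = a_OM · x_M = 0.25 × 405.00 / 0.5625 = 101.25 / 0.5625 = 180.00.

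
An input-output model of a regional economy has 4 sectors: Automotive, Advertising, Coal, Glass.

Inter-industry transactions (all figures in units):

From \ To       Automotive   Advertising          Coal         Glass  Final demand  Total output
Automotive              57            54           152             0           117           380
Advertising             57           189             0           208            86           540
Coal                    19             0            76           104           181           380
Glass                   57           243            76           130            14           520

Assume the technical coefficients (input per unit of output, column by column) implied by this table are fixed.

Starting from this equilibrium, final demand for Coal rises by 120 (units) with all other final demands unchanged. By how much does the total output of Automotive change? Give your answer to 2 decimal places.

Δx_1 = 102.04

Technical coefficients a_ij = z_ij / X_j:
  a_11 = 57/380 = 0.15, a_21 = 57/380 = 0.15, a_31 = 19/380 = 0.05, a_41 = 57/380 = 0.15
  a_12 = 54/540 = 0.10, a_22 = 189/540 = 0.35, a_32 = 0/540 = 0.00, a_42 = 243/540 = 0.45
  a_13 = 152/380 = 0.40, a_23 = 0/380 = 0.00, a_33 = 76/380 = 0.20, a_43 = 76/380 = 0.20
  a_14 = 0/520 = 0.00, a_24 = 208/520 = 0.40, a_34 = 104/520 = 0.20, a_44 = 130/520 = 0.25
I − A =
  [   0.85    -0.10    -0.40     0.00]
  [  -0.15     0.65     0.00    -0.40]
  [  -0.05     0.00     0.80    -0.20]
  [  -0.15    -0.45    -0.20     0.75]
Compute the cofactors C_ij = (−1)^(i+j)·(3×3 minor ij) of I−A; the adjugate is their transpose:
adj(I−A) = Cᵀ =
  [ 0.220000   0.092000   0.131000   0.084000]
  [ 0.136000   0.449000   0.137000   0.276000]
  [ 0.048375   0.083250   0.244125   0.109500]
  [ 0.138500   0.310000   0.173500   0.417000]
det(I−A) = Σ_j (I−A)_1j·C_1j = (0.85)(0.220000) + (-0.10)(0.136000) + (-0.40)(0.048375) + (0.00)(0.138500) = 0.15405
(I − A)⁻¹ = adj(I−A) / det(I−A) ≈
  [   1.4281     0.5972     0.8504     0.5453]
  [   0.8828     2.9146     0.8893     1.7916]
  [   0.3140     0.5404     1.5847     0.7108]
  [   0.8991     2.0123     1.1263     2.7069]
Δx = (I − A)⁻¹ Δd with Δd having +120 in the Coal component and 0 elsewhere.
So Δx_1 = L_13 · (+120), where L_13 = adj(I−A)_13 / det(I−A) = 0.131000 / 0.15405.
Δx_1 = 0.131000 × (+120) / 0.15405 = 15.72 / 0.15405 ≈ 102.04.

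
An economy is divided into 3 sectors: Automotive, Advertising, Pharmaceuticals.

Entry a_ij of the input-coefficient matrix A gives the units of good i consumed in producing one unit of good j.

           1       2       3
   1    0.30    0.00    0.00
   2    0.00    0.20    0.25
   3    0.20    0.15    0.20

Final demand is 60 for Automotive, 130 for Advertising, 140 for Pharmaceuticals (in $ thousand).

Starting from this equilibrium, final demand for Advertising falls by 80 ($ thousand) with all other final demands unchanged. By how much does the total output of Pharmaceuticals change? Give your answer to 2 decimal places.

I − A =
  [   0.70     0.00     0.00]
  [   0.00     0.80    -0.25]
  [  -0.20    -0.15     0.80]
Cofactors of I−A, C_ij = (−1)^(i+j)·(minor ij) (rows/columns in the sector order above):
  C_11 = (0.80)(0.80) − (-0.25)(-0.15) = 0.6025
  C_12 = −[(0.00)(0.80) − (-0.25)(-0.20)] = 0.0500
  C_13 = (0.00)(-0.15) − (0.80)(-0.20) = 0.1600
  C_21 = −[(0.00)(0.80) − (0.00)(-0.15)] = 0.0000
  C_22 = (0.70)(0.80) − (0.00)(-0.20) = 0.5600
  C_23 = −[(0.70)(-0.15) − (0.00)(-0.20)] = 0.1050
  C_31 = (0.00)(-0.25) − (0.00)(0.80) = 0.0000
  C_32 = −[(0.70)(-0.25) − (0.00)(0.00)] = 0.1750
  C_33 = (0.70)(0.80) − (0.00)(0.00) = 0.5600
det(I−A) = Σ_j (I−A)_1j·C_1j = (0.70)(0.6025) + (0.00)(0.0500) + (0.00)(0.1600) = 0.42175
adj(I−A) = Cᵀ =
  [ 0.6025   0.0000   0.0000]
  [ 0.0500   0.5600   0.1750]
  [ 0.1600   0.1050   0.5600]
(I − A)⁻¹ = adj(I−A) / det(I−A) ≈
  [   1.4286     0.0000     0.0000]
  [   0.1186     1.3278     0.4149]
  [   0.3794     0.2490     1.3278]
Δx = (I − A)⁻¹ Δd with Δd having -80 in the Advertising component and 0 elsewhere.
So Δx_3 = L_32 · (-80), where L_32 = adj(I−A)_32 / det(I−A) = 0.1050 / 0.42175.
Δx_3 = 0.1050 × (-80) / 0.42175 = -8.40 / 0.42175 ≈ -19.92.

Δx_3 = -19.92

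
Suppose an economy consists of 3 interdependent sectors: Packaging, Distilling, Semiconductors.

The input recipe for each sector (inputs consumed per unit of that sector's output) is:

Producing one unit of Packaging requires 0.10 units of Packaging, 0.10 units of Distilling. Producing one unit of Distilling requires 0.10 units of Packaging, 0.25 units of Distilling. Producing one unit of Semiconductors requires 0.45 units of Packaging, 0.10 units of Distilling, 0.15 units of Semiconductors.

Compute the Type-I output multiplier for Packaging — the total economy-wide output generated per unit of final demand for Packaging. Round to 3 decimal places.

I − A =
  [   0.90    -0.10    -0.45]
  [  -0.10     0.75    -0.10]
  [   0.00     0.00     0.85]
Cofactors of I−A, C_ij = (−1)^(i+j)·(minor ij) (rows/columns in the sector order above):
  C_11 = (0.75)(0.85) − (-0.10)(0.00) = 0.6375
  C_12 = −[(-0.10)(0.85) − (-0.10)(0.00)] = 0.0850
  C_13 = (-0.10)(0.00) − (0.75)(0.00) = 0.0000
  C_21 = −[(-0.10)(0.85) − (-0.45)(0.00)] = 0.0850
  C_22 = (0.90)(0.85) − (-0.45)(0.00) = 0.7650
  C_23 = −[(0.90)(0.00) − (-0.10)(0.00)] = 0.0000
  C_31 = (-0.10)(-0.10) − (-0.45)(0.75) = 0.3475
  C_32 = −[(0.90)(-0.10) − (-0.45)(-0.10)] = 0.1350
  C_33 = (0.90)(0.75) − (-0.10)(-0.10) = 0.6650
det(I−A) = Σ_j (I−A)_1j·C_1j = (0.90)(0.6375) + (-0.10)(0.0850) + (-0.45)(0.0000) = 0.56525
adj(I−A) = Cᵀ =
  [ 0.6375   0.0850   0.3475]
  [ 0.0850   0.7650   0.1350]
  [ 0.0000   0.0000   0.6650]
(I − A)⁻¹ = adj(I−A) / det(I−A) ≈
  [   1.1278     0.1504     0.6148]
  [   0.1504     1.3534     0.2388]
  [   0.0000     0.0000     1.1765]
The output multiplier for sector j is the column-j sum of the Leontief inverse (I − A)⁻¹ = adj(I−A) / det(I−A).
Column 1 of adj(I−A): (0.6375, 0.0850, 0.0000); det(I−A) = 0.56525.
m_1 = (0.6375 + 0.0850 + 0.0000) / 0.56525 = 0.7225 / 0.56525 ≈ 1.278.

m_1 = 1.278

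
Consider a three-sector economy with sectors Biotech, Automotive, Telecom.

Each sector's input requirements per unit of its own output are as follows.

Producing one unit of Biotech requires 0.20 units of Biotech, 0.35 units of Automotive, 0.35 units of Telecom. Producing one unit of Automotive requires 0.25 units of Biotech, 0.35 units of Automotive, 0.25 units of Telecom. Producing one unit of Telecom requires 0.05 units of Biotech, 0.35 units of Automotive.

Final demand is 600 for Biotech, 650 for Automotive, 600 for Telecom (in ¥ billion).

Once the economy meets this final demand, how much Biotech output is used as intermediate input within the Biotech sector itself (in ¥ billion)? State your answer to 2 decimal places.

z_BB = 367.02

I − A =
  [   0.80    -0.25    -0.05]
  [  -0.35     0.65    -0.35]
  [  -0.35    -0.25     1.00]
Cofactors of I−A, C_ij = (−1)^(i+j)·(minor ij) (rows/columns in the sector order above):
  C_11 = (0.65)(1.00) − (-0.35)(-0.25) = 0.5625
  C_12 = −[(-0.35)(1.00) − (-0.35)(-0.35)] = 0.4725
  C_13 = (-0.35)(-0.25) − (0.65)(-0.35) = 0.3150
  C_21 = −[(-0.25)(1.00) − (-0.05)(-0.25)] = 0.2625
  C_22 = (0.80)(1.00) − (-0.05)(-0.35) = 0.7825
  C_23 = −[(0.80)(-0.25) − (-0.25)(-0.35)] = 0.2875
  C_31 = (-0.25)(-0.35) − (-0.05)(0.65) = 0.1200
  C_32 = −[(0.80)(-0.35) − (-0.05)(-0.35)] = 0.2975
  C_33 = (0.80)(0.65) − (-0.25)(-0.35) = 0.4325
det(I−A) = Σ_j (I−A)_1j·C_1j = (0.80)(0.5625) + (-0.25)(0.4725) + (-0.05)(0.3150) = 0.316125
adj(I−A) = Cᵀ =
  [ 0.5625   0.2625   0.1200]
  [ 0.4725   0.7825   0.2975]
  [ 0.3150   0.2875   0.4325]
(I − A)⁻¹ = adj(I−A) / det(I−A) ≈
  [   1.7794     0.8304     0.3796]
  [   1.4947     2.4753     0.9411]
  [   0.9964     0.9095     1.3681]
First solve x = (I − A)⁻¹ d = adj(I−A)·d / det(I−A); in particular x_B = (0.5625·600 + 0.2625·650 + 0.1200·600) / 0.316125 = 580.125 / 0.316125 ≈ 1835.1127.
Intermediate flow from B to B: z_BB = a_BB · x_B = 0.20 × 580.125 / 0.316125 = 116.025 / 0.316125 ≈ 367.02.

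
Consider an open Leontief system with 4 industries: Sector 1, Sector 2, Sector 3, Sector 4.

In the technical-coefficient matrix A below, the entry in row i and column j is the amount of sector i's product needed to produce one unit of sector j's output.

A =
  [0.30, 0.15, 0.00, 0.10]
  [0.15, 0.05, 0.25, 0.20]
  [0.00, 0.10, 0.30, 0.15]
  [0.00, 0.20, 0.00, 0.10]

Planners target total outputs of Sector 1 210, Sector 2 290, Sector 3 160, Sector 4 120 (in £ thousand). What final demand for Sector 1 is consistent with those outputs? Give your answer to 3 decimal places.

I − A =
  [   0.70    -0.15     0.00    -0.10]
  [  -0.15     0.95    -0.25    -0.20]
  [   0.00    -0.10     0.70    -0.15]
  [   0.00    -0.20     0.00     0.90]
d = (I − A) x:
  d_1 = (+0.70)·210 + (-0.15)·290 + (+0.00)·160 + (-0.10)·120 = 91.500
  d_2 = (-0.15)·210 + (+0.95)·290 + (-0.25)·160 + (-0.20)·120 = 180.000
  d_3 = (+0.00)·210 + (-0.10)·290 + (+0.70)·160 + (-0.15)·120 = 65.000
  d_4 = (+0.00)·210 + (-0.20)·290 + (+0.00)·160 + (+0.90)·120 = 50.000

d_1 = 91.500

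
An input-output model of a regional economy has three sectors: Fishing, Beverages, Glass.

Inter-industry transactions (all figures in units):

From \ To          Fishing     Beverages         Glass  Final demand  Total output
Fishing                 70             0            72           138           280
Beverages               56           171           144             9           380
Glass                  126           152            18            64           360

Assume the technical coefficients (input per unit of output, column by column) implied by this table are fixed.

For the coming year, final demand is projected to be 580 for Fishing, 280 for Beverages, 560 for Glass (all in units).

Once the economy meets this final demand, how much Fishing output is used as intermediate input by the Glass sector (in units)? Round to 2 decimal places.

z_13 = 489.35

Technical coefficients a_ij = z_ij / X_j:
  a_11 = 70/280 = 0.25, a_21 = 56/280 = 0.20, a_31 = 126/280 = 0.45
  a_12 = 0/380 = 0.00, a_22 = 171/380 = 0.45, a_32 = 152/380 = 0.40
  a_13 = 72/360 = 0.20, a_23 = 144/360 = 0.40, a_33 = 18/360 = 0.05
I − A =
  [   0.75     0.00    -0.20]
  [  -0.20     0.55    -0.40]
  [  -0.45    -0.40     0.95]
Cofactors of I−A, C_ij = (−1)^(i+j)·(minor ij) (rows/columns in the sector order above):
  C_11 = (0.55)(0.95) − (-0.40)(-0.40) = 0.3625
  C_12 = −[(-0.20)(0.95) − (-0.40)(-0.45)] = 0.3700
  C_13 = (-0.20)(-0.40) − (0.55)(-0.45) = 0.3275
  C_21 = −[(0.00)(0.95) − (-0.20)(-0.40)] = 0.0800
  C_22 = (0.75)(0.95) − (-0.20)(-0.45) = 0.6225
  C_23 = −[(0.75)(-0.40) − (0.00)(-0.45)] = 0.3000
  C_31 = (0.00)(-0.40) − (-0.20)(0.55) = 0.1100
  C_32 = −[(0.75)(-0.40) − (-0.20)(-0.20)] = 0.3400
  C_33 = (0.75)(0.55) − (0.00)(-0.20) = 0.4125
det(I−A) = Σ_j (I−A)_1j·C_1j = (0.75)(0.3625) + (0.00)(0.3700) + (-0.20)(0.3275) = 0.206375
adj(I−A) = Cᵀ =
  [ 0.3625   0.0800   0.1100]
  [ 0.3700   0.6225   0.3400]
  [ 0.3275   0.3000   0.4125]
(I − A)⁻¹ = adj(I−A) / det(I−A) ≈
  [   1.7565     0.3876     0.5330]
  [   1.7929     3.0164     1.6475]
  [   1.5869     1.4537     1.9988]
First solve x = (I − A)⁻¹ d = adj(I−A)·d / det(I−A); in particular x_3 = (0.3275·580 + 0.3000·280 + 0.4125·560) / 0.206375 = 504.95 / 0.206375 ≈ 2446.7595.
Intermediate flow from 1 to 3: z_13 = a_13 · x_3 = 0.20 × 504.95 / 0.206375 = 100.99 / 0.206375 ≈ 489.35.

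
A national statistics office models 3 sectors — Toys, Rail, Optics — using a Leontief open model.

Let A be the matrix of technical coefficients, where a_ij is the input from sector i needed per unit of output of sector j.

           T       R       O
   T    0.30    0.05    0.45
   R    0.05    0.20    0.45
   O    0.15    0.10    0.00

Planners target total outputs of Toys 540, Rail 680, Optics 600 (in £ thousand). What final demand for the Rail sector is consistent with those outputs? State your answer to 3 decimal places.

d_R = 247.000

I − A =
  [   0.70    -0.05    -0.45]
  [  -0.05     0.80    -0.45]
  [  -0.15    -0.10     1.00]
d = (I − A) x:
  d_T = (+0.70)·540 + (-0.05)·680 + (-0.45)·600 = 74.000
  d_R = (-0.05)·540 + (+0.80)·680 + (-0.45)·600 = 247.000
  d_O = (-0.15)·540 + (-0.10)·680 + (+1.00)·600 = 451.000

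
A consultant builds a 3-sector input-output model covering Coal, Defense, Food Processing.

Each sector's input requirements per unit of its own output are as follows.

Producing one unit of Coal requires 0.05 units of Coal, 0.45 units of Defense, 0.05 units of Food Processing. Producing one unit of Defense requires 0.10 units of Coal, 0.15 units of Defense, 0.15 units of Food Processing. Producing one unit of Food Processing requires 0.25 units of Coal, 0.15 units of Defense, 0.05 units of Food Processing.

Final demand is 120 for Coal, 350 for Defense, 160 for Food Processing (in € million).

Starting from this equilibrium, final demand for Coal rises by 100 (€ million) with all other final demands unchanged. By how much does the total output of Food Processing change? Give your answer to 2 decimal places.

I − A =
  [   0.95    -0.10    -0.25]
  [  -0.45     0.85    -0.15]
  [  -0.05    -0.15     0.95]
Cofactors of I−A, C_ij = (−1)^(i+j)·(minor ij) (rows/columns in the sector order above):
  C_11 = (0.85)(0.95) − (-0.15)(-0.15) = 0.7850
  C_12 = −[(-0.45)(0.95) − (-0.15)(-0.05)] = 0.4350
  C_13 = (-0.45)(-0.15) − (0.85)(-0.05) = 0.1100
  C_21 = −[(-0.10)(0.95) − (-0.25)(-0.15)] = 0.1325
  C_22 = (0.95)(0.95) − (-0.25)(-0.05) = 0.8900
  C_23 = −[(0.95)(-0.15) − (-0.10)(-0.05)] = 0.1475
  C_31 = (-0.10)(-0.15) − (-0.25)(0.85) = 0.2275
  C_32 = −[(0.95)(-0.15) − (-0.25)(-0.45)] = 0.2550
  C_33 = (0.95)(0.85) − (-0.10)(-0.45) = 0.7625
det(I−A) = Σ_j (I−A)_1j·C_1j = (0.95)(0.7850) + (-0.10)(0.4350) + (-0.25)(0.1100) = 0.67475
adj(I−A) = Cᵀ =
  [ 0.7850   0.1325   0.2275]
  [ 0.4350   0.8900   0.2550]
  [ 0.1100   0.1475   0.7625]
(I − A)⁻¹ = adj(I−A) / det(I−A) ≈
  [   1.1634     0.1964     0.3372]
  [   0.6447     1.3190     0.3779]
  [   0.1630     0.2186     1.1300]
Δx = (I − A)⁻¹ Δd with Δd having +100 in the Coal component and 0 elsewhere.
So Δx_F = L_FC · (+100), where L_FC = adj(I−A)_FC / det(I−A) = 0.1100 / 0.67475.
Δx_F = 0.1100 × (+100) / 0.67475 = 11.00 / 0.67475 ≈ 16.30.

Δx_F = 16.30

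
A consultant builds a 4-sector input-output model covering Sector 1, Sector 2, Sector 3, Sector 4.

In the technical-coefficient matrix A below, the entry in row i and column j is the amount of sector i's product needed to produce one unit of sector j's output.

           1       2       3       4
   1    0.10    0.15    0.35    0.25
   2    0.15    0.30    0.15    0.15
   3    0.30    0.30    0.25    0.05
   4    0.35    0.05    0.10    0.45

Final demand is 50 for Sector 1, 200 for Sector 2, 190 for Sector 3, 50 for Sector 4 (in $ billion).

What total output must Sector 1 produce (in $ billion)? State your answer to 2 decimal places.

x_1 = 825.20

I − A =
  [   0.90    -0.15    -0.35    -0.25]
  [  -0.15     0.70    -0.15    -0.15]
  [  -0.30    -0.30     0.75    -0.05]
  [  -0.35    -0.05    -0.10     0.55]
Compute the cofactors C_ij = (−1)^(i+j)·(3×3 minor ij) of I−A; the adjugate is their transpose:
adj(I−A) = Cᵀ =
  [ 0.250000   0.136625   0.166125   0.166000]
  [ 0.132375   0.229750   0.125625   0.134250]
  [ 0.166375   0.155625   0.256375   0.141375]
  [ 0.201375   0.136125   0.163750   0.319125]
det(I−A) = Σ_j (I−A)_1j·C_1j = (0.90)(0.250000) + (-0.15)(0.132375) + (-0.35)(0.166375) + (-0.25)(0.201375) = 0.09656875
(I − A)⁻¹ = adj(I−A) / det(I−A) ≈
  [   2.5888     1.4148     1.7203     1.7190]
  [   1.3708     2.3791     1.3009     1.3902]
  [   1.7229     1.6115     2.6548     1.4640]
  [   2.0853     1.4096     1.6957     3.3046]
x = (I − A)⁻¹ d = adj(I−A)·d / det(I−A), with det(I−A) = 0.09656875:
  x_1 = (0.250000·50 + 0.136625·200 + 0.166125·190 + 0.166000·50) / 0.09656875 = 79.68875 / 0.09656875 ≈ 825.20
  x_2 = (0.132375·50 + 0.229750·200 + 0.125625·190 + 0.134250·50) / 0.09656875 = 83.15 / 0.09656875 ≈ 861.04
  x_3 = (0.166375·50 + 0.155625·200 + 0.256375·190 + 0.141375·50) / 0.09656875 = 95.22375 / 0.09656875 ≈ 986.07
  x_4 = (0.201375·50 + 0.136125·200 + 0.163750·190 + 0.319125·50) / 0.09656875 = 84.3625 / 0.09656875 ≈ 873.60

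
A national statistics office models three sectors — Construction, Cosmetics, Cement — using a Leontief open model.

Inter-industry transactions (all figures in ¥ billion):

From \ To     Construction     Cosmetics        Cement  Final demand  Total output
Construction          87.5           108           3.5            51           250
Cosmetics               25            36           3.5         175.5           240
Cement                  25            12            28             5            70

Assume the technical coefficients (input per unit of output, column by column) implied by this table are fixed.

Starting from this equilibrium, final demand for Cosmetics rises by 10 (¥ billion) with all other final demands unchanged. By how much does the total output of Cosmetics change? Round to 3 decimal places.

Technical coefficients a_ij = z_ij / X_j:
  a_11 = 87.5/250 = 0.35, a_21 = 25/250 = 0.10, a_31 = 25/250 = 0.10
  a_12 = 108/240 = 0.45, a_22 = 36/240 = 0.15, a_32 = 12/240 = 0.05
  a_13 = 3.5/70 = 0.05, a_23 = 3.5/70 = 0.05, a_33 = 28/70 = 0.40
I − A =
  [   0.65    -0.45    -0.05]
  [  -0.10     0.85    -0.05]
  [  -0.10    -0.05     0.60]
Cofactors of I−A, C_ij = (−1)^(i+j)·(minor ij) (rows/columns in the sector order above):
  C_11 = (0.85)(0.60) − (-0.05)(-0.05) = 0.5075
  C_12 = −[(-0.10)(0.60) − (-0.05)(-0.10)] = 0.0650
  C_13 = (-0.10)(-0.05) − (0.85)(-0.10) = 0.0900
  C_21 = −[(-0.45)(0.60) − (-0.05)(-0.05)] = 0.2725
  C_22 = (0.65)(0.60) − (-0.05)(-0.10) = 0.3850
  C_23 = −[(0.65)(-0.05) − (-0.45)(-0.10)] = 0.0775
  C_31 = (-0.45)(-0.05) − (-0.05)(0.85) = 0.0650
  C_32 = −[(0.65)(-0.05) − (-0.05)(-0.10)] = 0.0375
  C_33 = (0.65)(0.85) − (-0.45)(-0.10) = 0.5075
det(I−A) = Σ_j (I−A)_1j·C_1j = (0.65)(0.5075) + (-0.45)(0.0650) + (-0.05)(0.0900) = 0.296125
adj(I−A) = Cᵀ =
  [ 0.5075   0.2725   0.0650]
  [ 0.0650   0.3850   0.0375]
  [ 0.0900   0.0775   0.5075]
(I − A)⁻¹ = adj(I−A) / det(I−A) ≈
  [   1.7138     0.9202     0.2195]
  [   0.2195     1.3001     0.1266]
  [   0.3039     0.2617     1.7138]
Δx = (I − A)⁻¹ Δd with Δd having +10 in the Cosmetics component and 0 elsewhere.
So Δx_2 = L_22 · (+10), where L_22 = adj(I−A)_22 / det(I−A) = 0.3850 / 0.296125.
Δx_2 = 0.3850 × (+10) / 0.296125 = 3.85 / 0.296125 ≈ 13.001.

Δx_2 = 13.001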